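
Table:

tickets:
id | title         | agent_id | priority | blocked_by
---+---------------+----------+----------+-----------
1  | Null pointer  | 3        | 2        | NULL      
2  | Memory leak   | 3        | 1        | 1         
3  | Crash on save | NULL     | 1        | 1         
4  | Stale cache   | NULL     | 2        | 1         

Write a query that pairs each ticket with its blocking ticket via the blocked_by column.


This is a self-join: tickets is joined to a second copy of itself, matching each row's blocked_by to another row's id. Use LEFT JOIN so rows with blocked_by=NULL are kept.
  - ticket 1 (Null pointer): blocked_by=NULL -> NULL
  - ticket 2 (Memory leak): blocked_by=1 -> Null pointer
  - ticket 3 (Crash on save): blocked_by=1 -> Null pointer
  - ticket 4 (Stale cache): blocked_by=1 -> Null pointer

SQL:
SELECT a.title AS item, b.title AS blocked_by
FROM tickets a
LEFT JOIN tickets b ON a.blocked_by = b.id

Result:
item          | blocked_by  
--------------+-------------
Null pointer  | NULL        
Memory leak   | Null pointer
Crash on save | Null pointer
Stale cache   | Null pointer


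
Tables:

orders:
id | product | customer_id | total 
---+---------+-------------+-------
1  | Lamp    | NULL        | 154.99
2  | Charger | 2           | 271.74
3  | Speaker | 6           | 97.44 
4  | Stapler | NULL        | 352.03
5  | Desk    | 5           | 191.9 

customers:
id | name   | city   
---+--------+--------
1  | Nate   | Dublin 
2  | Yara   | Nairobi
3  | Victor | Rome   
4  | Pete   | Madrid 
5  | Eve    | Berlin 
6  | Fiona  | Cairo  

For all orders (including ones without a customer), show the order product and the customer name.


LEFT JOIN keeps every row from orders (the left table); where customer_id has no match in customers, the customer columns become NULL. Walk through each order:
  - order 1 (Lamp): customer_id=NULL, no match -> kept with NULL
  - order 2 (Charger): customer_id=2 -> matches Yara
  - order 3 (Speaker): customer_id=6 -> matches Fiona
  - order 4 (Stapler): customer_id=NULL, no match -> kept with NULL
  - order 5 (Desk): customer_id=5 -> matches Eve
All 5 rows appear; 2 have NULL customer.

SQL:
SELECT a.product, b.name AS customer
FROM orders a
LEFT JOIN customers b ON a.customer_id = b.id

Result:
product | customer
--------+---------
Lamp    | NULL    
Charger | Yara    
Speaker | Fiona   
Stapler | NULL    
Desk    | Eve     


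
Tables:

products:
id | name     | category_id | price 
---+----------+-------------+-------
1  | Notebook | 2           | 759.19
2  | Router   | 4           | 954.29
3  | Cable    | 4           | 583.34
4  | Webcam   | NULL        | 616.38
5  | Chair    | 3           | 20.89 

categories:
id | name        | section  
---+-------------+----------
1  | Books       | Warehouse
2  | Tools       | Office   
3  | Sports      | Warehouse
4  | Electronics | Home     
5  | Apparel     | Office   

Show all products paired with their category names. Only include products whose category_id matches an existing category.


INNER JOIN keeps only products rows whose category_id matches an id in categories. Walk through each product:
  - product 1 (Notebook): category_id=2 -> matches Tools
  - product 2 (Router): category_id=4 -> matches Electronics
  - product 3 (Cable): category_id=4 -> matches Electronics
  - product 4 (Webcam): category_id=NULL, no match -> dropped
  - product 5 (Chair): category_id=3 -> matches Sports
So 1 of 5 rows is dropped.

SQL:
SELECT a.name, b.name AS category
FROM products a
INNER JOIN categories b ON a.category_id = b.id

Result:
name     | category   
---------+------------
Notebook | Tools      
Router   | Electronics
Cable    | Electronics
Chair    | Sports     


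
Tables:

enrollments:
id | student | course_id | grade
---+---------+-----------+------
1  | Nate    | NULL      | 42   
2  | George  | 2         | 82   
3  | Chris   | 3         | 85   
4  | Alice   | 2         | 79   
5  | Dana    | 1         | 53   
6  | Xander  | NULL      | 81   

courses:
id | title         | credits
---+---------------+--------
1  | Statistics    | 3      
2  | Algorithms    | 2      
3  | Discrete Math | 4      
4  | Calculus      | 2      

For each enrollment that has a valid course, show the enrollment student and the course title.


INNER JOIN keeps only enrollments rows whose course_id matches an id in courses. Walk through each enrollment:
  - enrollment 1 (Nate): course_id=NULL, no match -> dropped
  - enrollment 2 (George): course_id=2 -> matches Algorithms
  - enrollment 3 (Chris): course_id=3 -> matches Discrete Math
  - enrollment 4 (Alice): course_id=2 -> matches Algorithms
  - enrollment 5 (Dana): course_id=1 -> matches Statistics
  - enrollment 6 (Xander): course_id=NULL, no match -> dropped
So 2 of 6 rows are dropped.

SQL:
SELECT a.student, b.title AS course
FROM enrollments a
INNER JOIN courses b ON a.course_id = b.id

Result:
student | course       
--------+--------------
George  | Algorithms   
Chris   | Discrete Math
Alice   | Algorithms   
Dana    | Statistics   


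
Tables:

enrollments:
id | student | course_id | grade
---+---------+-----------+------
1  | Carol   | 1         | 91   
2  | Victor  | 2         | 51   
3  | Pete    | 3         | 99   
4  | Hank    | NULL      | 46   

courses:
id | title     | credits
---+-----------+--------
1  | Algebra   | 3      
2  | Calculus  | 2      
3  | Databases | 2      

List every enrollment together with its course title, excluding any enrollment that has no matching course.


INNER JOIN keeps only enrollments rows whose course_id matches an id in courses. Walk through each enrollment:
  - enrollment 1 (Carol): course_id=1 -> matches Algebra
  - enrollment 2 (Victor): course_id=2 -> matches Calculus
  - enrollment 3 (Pete): course_id=3 -> matches Databases
  - enrollment 4 (Hank): course_id=NULL, no match -> dropped
So 1 of 4 rows is dropped.

SQL:
SELECT a.student, b.title AS course
FROM enrollments a
INNER JOIN courses b ON a.course_id = b.id

Result:
student | course   
--------+----------
Carol   | Algebra  
Victor  | Calculus 
Pete    | Databases


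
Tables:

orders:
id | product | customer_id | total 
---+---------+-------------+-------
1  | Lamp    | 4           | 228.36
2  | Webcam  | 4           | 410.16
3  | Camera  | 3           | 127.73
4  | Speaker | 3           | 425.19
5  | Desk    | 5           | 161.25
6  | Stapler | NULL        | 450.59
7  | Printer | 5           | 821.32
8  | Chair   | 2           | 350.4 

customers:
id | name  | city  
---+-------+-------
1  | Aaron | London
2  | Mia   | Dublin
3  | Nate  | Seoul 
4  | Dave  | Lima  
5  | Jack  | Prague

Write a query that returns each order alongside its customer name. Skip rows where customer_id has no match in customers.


INNER JOIN keeps only orders rows whose customer_id matches an id in customers. Walk through each order:
  - order 1 (Lamp): customer_id=4 -> matches Dave
  - order 2 (Webcam): customer_id=4 -> matches Dave
  - order 3 (Camera): customer_id=3 -> matches Nate
  - order 4 (Speaker): customer_id=3 -> matches Nate
  - order 5 (Desk): customer_id=5 -> matches Jack
  - order 6 (Stapler): customer_id=NULL, no match -> dropped
  - order 7 (Printer): customer_id=5 -> matches Jack
  - order 8 (Chair): customer_id=2 -> matches Mia
So 1 of 8 rows is dropped.

SQL:
SELECT a.product, b.name AS customer
FROM orders a
INNER JOIN customers b ON a.customer_id = b.id

Result:
product | customer
--------+---------
Lamp    | Dave    
Webcam  | Dave    
Camera  | Nate    
Speaker | Nate    
Desk    | Jack    
Printer | Jack    
Chair   | Mia     


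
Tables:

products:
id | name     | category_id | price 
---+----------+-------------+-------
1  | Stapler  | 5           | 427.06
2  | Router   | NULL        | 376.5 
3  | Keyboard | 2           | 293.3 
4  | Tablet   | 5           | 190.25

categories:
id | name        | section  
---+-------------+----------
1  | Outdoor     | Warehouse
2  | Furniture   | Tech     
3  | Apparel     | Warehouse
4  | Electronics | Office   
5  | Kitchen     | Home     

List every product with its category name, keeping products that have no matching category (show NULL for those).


LEFT JOIN keeps every row from products (the left table); where category_id has no match in categories, the category columns become NULL. Walk through each product:
  - product 1 (Stapler): category_id=5 -> matches Kitchen
  - product 2 (Router): category_id=NULL, no match -> kept with NULL
  - product 3 (Keyboard): category_id=2 -> matches Furniture
  - product 4 (Tablet): category_id=5 -> matches Kitchen
All 4 rows appear; 1 has NULL category.

SQL:
SELECT a.name, b.name AS category
FROM products a
LEFT JOIN categories b ON a.category_id = b.id

Result:
name     | category 
---------+----------
Stapler  | Kitchen  
Router   | NULL     
Keyboard | Furniture
Tablet   | Kitchen  


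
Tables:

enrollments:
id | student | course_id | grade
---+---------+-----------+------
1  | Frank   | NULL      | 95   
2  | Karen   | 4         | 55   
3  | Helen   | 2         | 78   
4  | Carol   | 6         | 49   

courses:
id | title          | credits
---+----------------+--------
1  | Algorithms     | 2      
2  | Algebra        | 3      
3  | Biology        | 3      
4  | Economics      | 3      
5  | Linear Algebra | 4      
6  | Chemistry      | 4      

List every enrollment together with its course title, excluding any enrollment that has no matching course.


INNER JOIN keeps only enrollments rows whose course_id matches an id in courses. Walk through each enrollment:
  - enrollment 1 (Frank): course_id=NULL, no match -> dropped
  - enrollment 2 (Karen): course_id=4 -> matches Economics
  - enrollment 3 (Helen): course_id=2 -> matches Algebra
  - enrollment 4 (Carol): course_id=6 -> matches Chemistry
So 1 of 4 rows is dropped.

SQL:
SELECT a.student, b.title AS course
FROM enrollments a
INNER JOIN courses b ON a.course_id = b.id

Result:
student | course   
--------+----------
Karen   | Economics
Helen   | Algebra  
Carol   | Chemistry


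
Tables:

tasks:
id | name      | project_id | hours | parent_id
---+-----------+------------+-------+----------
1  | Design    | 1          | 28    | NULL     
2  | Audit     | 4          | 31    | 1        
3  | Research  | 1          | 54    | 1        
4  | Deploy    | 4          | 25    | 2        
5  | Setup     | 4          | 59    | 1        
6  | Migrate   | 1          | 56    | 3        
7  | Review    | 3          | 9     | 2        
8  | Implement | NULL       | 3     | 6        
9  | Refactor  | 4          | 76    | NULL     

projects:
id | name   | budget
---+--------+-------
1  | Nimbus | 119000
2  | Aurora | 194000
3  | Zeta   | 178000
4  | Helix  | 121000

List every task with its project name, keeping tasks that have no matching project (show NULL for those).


LEFT JOIN keeps every row from tasks (the left table); where project_id has no match in projects, the project columns become NULL. Walk through each task:
  - task 1 (Design): project_id=1 -> matches Nimbus
  - task 2 (Audit): project_id=4 -> matches Helix
  - task 3 (Research): project_id=1 -> matches Nimbus
  - task 4 (Deploy): project_id=4 -> matches Helix
  - task 5 (Setup): project_id=4 -> matches Helix
  - task 6 (Migrate): project_id=1 -> matches Nimbus
  - task 7 (Review): project_id=3 -> matches Zeta
  - task 8 (Implement): project_id=NULL, no match -> kept with NULL
  - task 9 (Refactor): project_id=4 -> matches Helix
All 9 rows appear; 1 has NULL project.

SQL:
SELECT a.name, b.name AS project
FROM tasks a
LEFT JOIN projects b ON a.project_id = b.id

Result:
name      | project
----------+--------
Design    | Nimbus 
Audit     | Helix  
Research  | Nimbus 
Deploy    | Helix  
Setup     | Helix  
Migrate   | Nimbus 
Review    | Zeta   
Implement | NULL   
Refactor  | Helix  


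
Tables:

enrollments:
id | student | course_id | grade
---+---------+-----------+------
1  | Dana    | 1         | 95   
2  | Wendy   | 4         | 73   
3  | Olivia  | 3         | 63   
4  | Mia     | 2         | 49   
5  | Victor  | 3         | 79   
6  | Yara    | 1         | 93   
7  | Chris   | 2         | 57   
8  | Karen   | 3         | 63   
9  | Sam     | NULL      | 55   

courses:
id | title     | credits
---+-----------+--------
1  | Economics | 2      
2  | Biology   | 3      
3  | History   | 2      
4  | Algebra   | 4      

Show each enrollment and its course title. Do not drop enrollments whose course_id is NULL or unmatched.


LEFT JOIN keeps every row from enrollments (the left table); where course_id has no match in courses, the course columns become NULL. Walk through each enrollment:
  - enrollment 1 (Dana): course_id=1 -> matches Economics
  - enrollment 2 (Wendy): course_id=4 -> matches Algebra
  - enrollment 3 (Olivia): course_id=3 -> matches History
  - enrollment 4 (Mia): course_id=2 -> matches Biology
  - enrollment 5 (Victor): course_id=3 -> matches History
  - enrollment 6 (Yara): course_id=1 -> matches Economics
  - enrollment 7 (Chris): course_id=2 -> matches Biology
  - enrollment 8 (Karen): course_id=3 -> matches History
  - enrollment 9 (Sam): course_id=NULL, no match -> kept with NULL
All 9 rows appear; 1 has NULL course.

SQL:
SELECT a.student, b.title AS course
FROM enrollments a
LEFT JOIN courses b ON a.course_id = b.id

Result:
student | course   
--------+----------
Dana    | Economics
Wendy   | Algebra  
Olivia  | History  
Mia     | Biology  
Victor  | History  
Yara    | Economics
Chris   | Biology  
Karen   | History  
Sam     | NULL     


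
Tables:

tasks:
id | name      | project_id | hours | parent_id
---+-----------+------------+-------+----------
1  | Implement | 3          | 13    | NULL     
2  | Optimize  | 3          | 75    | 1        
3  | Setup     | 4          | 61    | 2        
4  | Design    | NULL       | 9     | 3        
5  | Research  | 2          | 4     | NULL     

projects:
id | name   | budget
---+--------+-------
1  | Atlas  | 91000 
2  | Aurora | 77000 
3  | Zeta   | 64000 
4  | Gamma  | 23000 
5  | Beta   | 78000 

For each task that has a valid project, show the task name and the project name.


INNER JOIN keeps only tasks rows whose project_id matches an id in projects. Walk through each task:
  - task 1 (Implement): project_id=3 -> matches Zeta
  - task 2 (Optimize): project_id=3 -> matches Zeta
  - task 3 (Setup): project_id=4 -> matches Gamma
  - task 4 (Design): project_id=NULL, no match -> dropped
  - task 5 (Research): project_id=2 -> matches Aurora
So 1 of 5 rows is dropped.

SQL:
SELECT a.name, b.name AS project
FROM tasks a
INNER JOIN projects b ON a.project_id = b.id

Result:
name      | project
----------+--------
Implement | Zeta   
Optimize  | Zeta   
Setup     | Gamma  
Research  | Aurora 


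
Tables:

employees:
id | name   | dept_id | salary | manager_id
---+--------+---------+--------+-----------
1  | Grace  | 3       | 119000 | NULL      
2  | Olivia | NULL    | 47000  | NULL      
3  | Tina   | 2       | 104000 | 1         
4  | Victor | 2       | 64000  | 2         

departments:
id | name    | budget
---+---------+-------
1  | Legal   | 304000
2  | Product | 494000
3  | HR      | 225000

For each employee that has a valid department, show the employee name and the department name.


INNER JOIN keeps only employees rows whose dept_id matches an id in departments. Walk through each employee:
  - employee 1 (Grace): dept_id=3 -> matches HR
  - employee 2 (Olivia): dept_id=NULL, no match -> dropped
  - employee 3 (Tina): dept_id=2 -> matches Product
  - employee 4 (Victor): dept_id=2 -> matches Product
So 1 of 4 rows is dropped.

SQL:
SELECT a.name, b.name AS department
FROM employees a
INNER JOIN departments b ON a.dept_id = b.id

Result:
name   | department
-------+-----------
Grace  | HR        
Tina   | Product   
Victor | Product   


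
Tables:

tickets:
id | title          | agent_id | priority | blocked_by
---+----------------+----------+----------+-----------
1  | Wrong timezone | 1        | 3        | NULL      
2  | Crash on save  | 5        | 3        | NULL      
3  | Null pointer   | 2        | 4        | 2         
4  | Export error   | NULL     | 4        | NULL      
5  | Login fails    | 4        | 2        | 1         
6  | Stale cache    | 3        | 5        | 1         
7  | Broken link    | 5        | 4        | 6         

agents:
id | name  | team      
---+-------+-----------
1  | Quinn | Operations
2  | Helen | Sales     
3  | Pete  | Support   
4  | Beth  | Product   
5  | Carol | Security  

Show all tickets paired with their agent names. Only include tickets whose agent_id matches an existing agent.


INNER JOIN keeps only tickets rows whose agent_id matches an id in agents. Walk through each ticket:
  - ticket 1 (Wrong timezone): agent_id=1 -> matches Quinn
  - ticket 2 (Crash on save): agent_id=5 -> matches Carol
  - ticket 3 (Null pointer): agent_id=2 -> matches Helen
  - ticket 4 (Export error): agent_id=NULL, no match -> dropped
  - ticket 5 (Login fails): agent_id=4 -> matches Beth
  - ticket 6 (Stale cache): agent_id=3 -> matches Pete
  - ticket 7 (Broken link): agent_id=5 -> matches Carol
So 1 of 7 rows is dropped.

SQL:
SELECT a.title, b.name AS agent
FROM tickets a
INNER JOIN agents b ON a.agent_id = b.id

Result:
title          | agent
---------------+------
Wrong timezone | Quinn
Crash on save  | Carol
Null pointer   | Helen
Login fails    | Beth 
Stale cache    | Pete 
Broken link    | Carol


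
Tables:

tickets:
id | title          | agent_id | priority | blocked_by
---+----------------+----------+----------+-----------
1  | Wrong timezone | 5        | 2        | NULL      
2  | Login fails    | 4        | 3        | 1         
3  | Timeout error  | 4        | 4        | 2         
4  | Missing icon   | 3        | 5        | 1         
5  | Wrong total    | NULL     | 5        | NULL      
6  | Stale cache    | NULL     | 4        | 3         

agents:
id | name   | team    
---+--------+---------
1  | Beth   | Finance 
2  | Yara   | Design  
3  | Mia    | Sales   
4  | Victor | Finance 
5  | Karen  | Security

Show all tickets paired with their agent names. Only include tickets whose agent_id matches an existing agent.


INNER JOIN keeps only tickets rows whose agent_id matches an id in agents. Walk through each ticket:
  - ticket 1 (Wrong timezone): agent_id=5 -> matches Karen
  - ticket 2 (Login fails): agent_id=4 -> matches Victor
  - ticket 3 (Timeout error): agent_id=4 -> matches Victor
  - ticket 4 (Missing icon): agent_id=3 -> matches Mia
  - ticket 5 (Wrong total): agent_id=NULL, no match -> dropped
  - ticket 6 (Stale cache): agent_id=NULL, no match -> dropped
So 2 of 6 rows are dropped.

SQL:
SELECT a.title, b.name AS agent
FROM tickets a
INNER JOIN agents b ON a.agent_id = b.id

Result:
title          | agent 
---------------+-------
Wrong timezone | Karen 
Login fails    | Victor
Timeout error  | Victor
Missing icon   | Mia   


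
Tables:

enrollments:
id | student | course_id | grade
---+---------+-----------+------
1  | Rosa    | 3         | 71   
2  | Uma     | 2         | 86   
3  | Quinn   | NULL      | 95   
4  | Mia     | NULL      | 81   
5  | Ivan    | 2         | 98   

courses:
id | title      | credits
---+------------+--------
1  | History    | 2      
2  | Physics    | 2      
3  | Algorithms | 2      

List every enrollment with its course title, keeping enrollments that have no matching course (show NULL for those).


LEFT JOIN keeps every row from enrollments (the left table); where course_id has no match in courses, the course columns become NULL. Walk through each enrollment:
  - enrollment 1 (Rosa): course_id=3 -> matches Algorithms
  - enrollment 2 (Uma): course_id=2 -> matches Physics
  - enrollment 3 (Quinn): course_id=NULL, no match -> kept with NULL
  - enrollment 4 (Mia): course_id=NULL, no match -> kept with NULL
  - enrollment 5 (Ivan): course_id=2 -> matches Physics
All 5 rows appear; 2 have NULL course.

SQL:
SELECT a.student, b.title AS course
FROM enrollments a
LEFT JOIN courses b ON a.course_id = b.id

Result:
student | course    
--------+-----------
Rosa    | Algorithms
Uma     | Physics   
Quinn   | NULL      
Mia     | NULL      
Ivan    | Physics   


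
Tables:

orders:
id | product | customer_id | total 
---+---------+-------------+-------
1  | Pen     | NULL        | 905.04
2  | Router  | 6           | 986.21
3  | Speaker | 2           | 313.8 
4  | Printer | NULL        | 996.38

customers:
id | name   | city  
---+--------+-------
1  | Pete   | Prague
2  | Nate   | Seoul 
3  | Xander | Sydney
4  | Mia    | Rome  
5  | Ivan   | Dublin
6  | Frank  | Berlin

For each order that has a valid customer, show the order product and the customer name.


INNER JOIN keeps only orders rows whose customer_id matches an id in customers. Walk through each order:
  - order 1 (Pen): customer_id=NULL, no match -> dropped
  - order 2 (Router): customer_id=6 -> matches Frank
  - order 3 (Speaker): customer_id=2 -> matches Nate
  - order 4 (Printer): customer_id=NULL, no match -> dropped
So 2 of 4 rows are dropped.

SQL:
SELECT a.product, b.name AS customer
FROM orders a
INNER JOIN customers b ON a.customer_id = b.id

Result:
product | customer
--------+---------
Router  | Frank   
Speaker | Nate    


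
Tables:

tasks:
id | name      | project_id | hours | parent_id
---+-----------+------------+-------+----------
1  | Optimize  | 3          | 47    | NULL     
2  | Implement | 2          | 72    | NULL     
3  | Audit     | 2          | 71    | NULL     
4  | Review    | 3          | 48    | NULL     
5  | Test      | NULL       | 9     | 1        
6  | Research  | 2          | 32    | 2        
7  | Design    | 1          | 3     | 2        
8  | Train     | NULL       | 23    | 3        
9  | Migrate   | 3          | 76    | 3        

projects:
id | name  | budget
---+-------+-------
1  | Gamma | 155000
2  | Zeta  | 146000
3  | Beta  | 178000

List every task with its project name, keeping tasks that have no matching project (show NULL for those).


LEFT JOIN keeps every row from tasks (the left table); where project_id has no match in projects, the project columns become NULL. Walk through each task:
  - task 1 (Optimize): project_id=3 -> matches Beta
  - task 2 (Implement): project_id=2 -> matches Zeta
  - task 3 (Audit): project_id=2 -> matches Zeta
  - task 4 (Review): project_id=3 -> matches Beta
  - task 5 (Test): project_id=NULL, no match -> kept with NULL
  - task 6 (Research): project_id=2 -> matches Zeta
  - task 7 (Design): project_id=1 -> matches Gamma
  - task 8 (Train): project_id=NULL, no match -> kept with NULL
  - task 9 (Migrate): project_id=3 -> matches Beta
All 9 rows appear; 2 have NULL project.

SQL:
SELECT a.name, b.name AS project
FROM tasks a
LEFT JOIN projects b ON a.project_id = b.id

Result:
name      | project
----------+--------
Optimize  | Beta   
Implement | Zeta   
Audit     | Zeta   
Review    | Beta   
Test      | NULL   
Research  | Zeta   
Design    | Gamma  
Train     | NULL   
Migrate   | Beta   


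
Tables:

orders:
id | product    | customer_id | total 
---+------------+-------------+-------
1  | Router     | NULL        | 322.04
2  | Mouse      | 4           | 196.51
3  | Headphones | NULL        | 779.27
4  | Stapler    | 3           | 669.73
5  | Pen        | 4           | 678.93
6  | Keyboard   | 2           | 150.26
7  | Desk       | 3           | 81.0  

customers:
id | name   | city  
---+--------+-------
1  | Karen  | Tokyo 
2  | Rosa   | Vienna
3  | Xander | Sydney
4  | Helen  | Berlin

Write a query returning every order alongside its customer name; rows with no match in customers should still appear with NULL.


LEFT JOIN keeps every row from orders (the left table); where customer_id has no match in customers, the customer columns become NULL. Walk through each order:
  - order 1 (Router): customer_id=NULL, no match -> kept with NULL
  - order 2 (Mouse): customer_id=4 -> matches Helen
  - order 3 (Headphones): customer_id=NULL, no match -> kept with NULL
  - order 4 (Stapler): customer_id=3 -> matches Xander
  - order 5 (Pen): customer_id=4 -> matches Helen
  - order 6 (Keyboard): customer_id=2 -> matches Rosa
  - order 7 (Desk): customer_id=3 -> matches Xander
All 7 rows appear; 2 have NULL customer.

SQL:
SELECT a.product, b.name AS customer
FROM orders a
LEFT JOIN customers b ON a.customer_id = b.id

Result:
product    | customer
-----------+---------
Router     | NULL    
Mouse      | Helen   
Headphones | NULL    
Stapler    | Xander  
Pen        | Helen   
Keyboard   | Rosa    
Desk       | Xander  


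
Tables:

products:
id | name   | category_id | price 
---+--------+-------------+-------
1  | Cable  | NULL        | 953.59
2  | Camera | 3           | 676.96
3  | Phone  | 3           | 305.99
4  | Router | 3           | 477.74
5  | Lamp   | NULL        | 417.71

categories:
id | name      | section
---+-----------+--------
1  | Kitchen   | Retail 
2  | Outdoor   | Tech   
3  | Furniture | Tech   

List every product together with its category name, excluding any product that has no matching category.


INNER JOIN keeps only products rows whose category_id matches an id in categories. Walk through each product:
  - product 1 (Cable): category_id=NULL, no match -> dropped
  - product 2 (Camera): category_id=3 -> matches Furniture
  - product 3 (Phone): category_id=3 -> matches Furniture
  - product 4 (Router): category_id=3 -> matches Furniture
  - product 5 (Lamp): category_id=NULL, no match -> dropped
So 2 of 5 rows are dropped.

SQL:
SELECT a.name, b.name AS category
FROM products a
INNER JOIN categories b ON a.category_id = b.id

Result:
name   | category 
-------+----------
Camera | Furniture
Phone  | Furniture
Router | Furniture


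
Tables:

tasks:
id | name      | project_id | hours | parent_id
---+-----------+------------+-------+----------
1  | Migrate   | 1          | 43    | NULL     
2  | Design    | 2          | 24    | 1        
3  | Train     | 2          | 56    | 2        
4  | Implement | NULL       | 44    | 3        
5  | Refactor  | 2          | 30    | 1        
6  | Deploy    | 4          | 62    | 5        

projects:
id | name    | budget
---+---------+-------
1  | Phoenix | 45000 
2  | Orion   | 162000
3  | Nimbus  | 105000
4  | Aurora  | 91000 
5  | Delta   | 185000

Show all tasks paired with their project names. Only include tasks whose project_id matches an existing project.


INNER JOIN keeps only tasks rows whose project_id matches an id in projects. Walk through each task:
  - task 1 (Migrate): project_id=1 -> matches Phoenix
  - task 2 (Design): project_id=2 -> matches Orion
  - task 3 (Train): project_id=2 -> matches Orion
  - task 4 (Implement): project_id=NULL, no match -> dropped
  - task 5 (Refactor): project_id=2 -> matches Orion
  - task 6 (Deploy): project_id=4 -> matches Aurora
So 1 of 6 rows is dropped.

SQL:
SELECT a.name, b.name AS project
FROM tasks a
INNER JOIN projects b ON a.project_id = b.id

Result:
name     | project
---------+--------
Migrate  | Phoenix
Design   | Orion  
Train    | Orion  
Refactor | Orion  
Deploy   | Aurora 


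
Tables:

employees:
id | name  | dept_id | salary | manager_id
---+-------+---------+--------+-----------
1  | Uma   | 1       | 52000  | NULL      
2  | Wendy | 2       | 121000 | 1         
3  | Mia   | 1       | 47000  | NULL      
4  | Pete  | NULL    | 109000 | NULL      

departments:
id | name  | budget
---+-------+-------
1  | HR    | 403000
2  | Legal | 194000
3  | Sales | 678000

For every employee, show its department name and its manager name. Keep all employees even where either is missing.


Two LEFT JOINs from the same base table employees: one to departments via dept_id, one to employees itself via manager_id. Both are LEFT so every employee is preserved.
Match against departments:
  - employee 1 (Uma): dept_id=1 -> matches HR
  - employee 2 (Wendy): dept_id=2 -> matches Legal
  - employee 3 (Mia): dept_id=1 -> matches HR
  - employee 4 (Pete): dept_id=NULL, no match -> kept with NULL
Match against employees (self):
  - employee 1 (Uma): manager_id=NULL -> NULL
  - employee 2 (Wendy): manager_id=1 -> Uma
  - employee 3 (Mia): manager_id=NULL -> NULL
  - employee 4 (Pete): manager_id=NULL -> NULL

SQL:
SELECT a.name, b.name AS department, c.name AS manager
FROM employees a
LEFT JOIN departments b ON a.dept_id = b.id
LEFT JOIN employees c ON a.manager_id = c.id

Result:
name  | department | manager
------+------------+--------
Uma   | HR         | NULL   
Wendy | Legal      | Uma    
Mia   | HR         | NULL   
Pete  | NULL       | NULL   


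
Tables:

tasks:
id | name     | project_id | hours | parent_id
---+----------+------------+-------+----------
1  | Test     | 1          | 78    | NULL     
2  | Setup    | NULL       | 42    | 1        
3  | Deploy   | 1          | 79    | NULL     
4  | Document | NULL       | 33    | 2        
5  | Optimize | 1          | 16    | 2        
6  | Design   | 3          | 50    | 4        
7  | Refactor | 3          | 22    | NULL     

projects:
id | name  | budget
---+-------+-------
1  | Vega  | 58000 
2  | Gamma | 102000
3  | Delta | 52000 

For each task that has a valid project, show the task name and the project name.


INNER JOIN keeps only tasks rows whose project_id matches an id in projects. Walk through each task:
  - task 1 (Test): project_id=1 -> matches Vega
  - task 2 (Setup): project_id=NULL, no match -> dropped
  - task 3 (Deploy): project_id=1 -> matches Vega
  - task 4 (Document): project_id=NULL, no match -> dropped
  - task 5 (Optimize): project_id=1 -> matches Vega
  - task 6 (Design): project_id=3 -> matches Delta
  - task 7 (Refactor): project_id=3 -> matches Delta
So 2 of 7 rows are dropped.

SQL:
SELECT a.name, b.name AS project
FROM tasks a
INNER JOIN projects b ON a.project_id = b.id

Result:
name     | project
---------+--------
Test     | Vega   
Deploy   | Vega   
Optimize | Vega   
Design   | Delta  
Refactor | Delta  


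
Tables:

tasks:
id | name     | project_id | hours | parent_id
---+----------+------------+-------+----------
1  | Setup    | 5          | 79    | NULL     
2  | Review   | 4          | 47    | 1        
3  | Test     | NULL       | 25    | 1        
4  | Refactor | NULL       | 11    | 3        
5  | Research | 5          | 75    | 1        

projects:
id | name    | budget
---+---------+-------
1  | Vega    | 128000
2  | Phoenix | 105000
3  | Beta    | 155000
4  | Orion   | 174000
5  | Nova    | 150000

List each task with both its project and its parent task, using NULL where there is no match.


Two LEFT JOINs from the same base table tasks: one to projects via project_id, one to tasks itself via parent_id. Both are LEFT so every task is preserved.
Match against projects:
  - task 1 (Setup): project_id=5 -> matches Nova
  - task 2 (Review): project_id=4 -> matches Orion
  - task 3 (Test): project_id=NULL, no match -> kept with NULL
  - task 4 (Refactor): project_id=NULL, no match -> kept with NULL
  - task 5 (Research): project_id=5 -> matches Nova
Match against tasks (self):
  - task 1 (Setup): parent_id=NULL -> NULL
  - task 2 (Review): parent_id=1 -> Setup
  - task 3 (Test): parent_id=1 -> Setup
  - task 4 (Refactor): parent_id=3 -> Test
  - task 5 (Research): parent_id=1 -> Setup

SQL:
SELECT a.name, b.name AS project, c.name AS parent
FROM tasks a
LEFT JOIN projects b ON a.project_id = b.id
LEFT JOIN tasks c ON a.parent_id = c.id

Result:
name     | project | parent
---------+---------+-------
Setup    | Nova    | NULL  
Review   | Orion   | Setup 
Test     | NULL    | Setup 
Refactor | NULL    | Test  
Research | Nova    | Setup 


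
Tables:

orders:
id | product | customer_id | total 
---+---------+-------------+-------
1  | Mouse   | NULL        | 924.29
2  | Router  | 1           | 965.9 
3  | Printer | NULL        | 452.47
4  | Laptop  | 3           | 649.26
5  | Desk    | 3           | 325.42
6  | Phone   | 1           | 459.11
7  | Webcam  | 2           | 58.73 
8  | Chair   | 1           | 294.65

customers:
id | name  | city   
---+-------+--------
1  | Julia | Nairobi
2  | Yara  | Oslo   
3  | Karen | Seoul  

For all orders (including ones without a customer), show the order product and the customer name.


LEFT JOIN keeps every row from orders (the left table); where customer_id has no match in customers, the customer columns become NULL. Walk through each order:
  - order 1 (Mouse): customer_id=NULL, no match -> kept with NULL
  - order 2 (Router): customer_id=1 -> matches Julia
  - order 3 (Printer): customer_id=NULL, no match -> kept with NULL
  - order 4 (Laptop): customer_id=3 -> matches Karen
  - order 5 (Desk): customer_id=3 -> matches Karen
  - order 6 (Phone): customer_id=1 -> matches Julia
  - order 7 (Webcam): customer_id=2 -> matches Yara
  - order 8 (Chair): customer_id=1 -> matches Julia
All 8 rows appear; 2 have NULL customer.

SQL:
SELECT a.product, b.name AS customer
FROM orders a
LEFT JOIN customers b ON a.customer_id = b.id

Result:
product | customer
--------+---------
Mouse   | NULL    
Router  | Julia   
Printer | NULL    
Laptop  | Karen   
Desk    | Karen   
Phone   | Julia   
Webcam  | Yara    
Chair   | Julia   


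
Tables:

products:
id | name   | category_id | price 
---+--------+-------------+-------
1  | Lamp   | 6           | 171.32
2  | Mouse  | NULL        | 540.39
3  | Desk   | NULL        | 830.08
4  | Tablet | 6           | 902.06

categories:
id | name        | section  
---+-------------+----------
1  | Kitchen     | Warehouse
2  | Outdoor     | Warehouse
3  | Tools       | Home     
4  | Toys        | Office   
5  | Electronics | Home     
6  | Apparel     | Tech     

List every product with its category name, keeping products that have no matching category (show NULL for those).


LEFT JOIN keeps every row from products (the left table); where category_id has no match in categories, the category columns become NULL. Walk through each product:
  - product 1 (Lamp): category_id=6 -> matches Apparel
  - product 2 (Mouse): category_id=NULL, no match -> kept with NULL
  - product 3 (Desk): category_id=NULL, no match -> kept with NULL
  - product 4 (Tablet): category_id=6 -> matches Apparel
All 4 rows appear; 2 have NULL category.

SQL:
SELECT a.name, b.name AS category
FROM products a
LEFT JOIN categories b ON a.category_id = b.id

Result:
name   | category
-------+---------
Lamp   | Apparel 
Mouse  | NULL    
Desk   | NULL    
Tablet | Apparel 


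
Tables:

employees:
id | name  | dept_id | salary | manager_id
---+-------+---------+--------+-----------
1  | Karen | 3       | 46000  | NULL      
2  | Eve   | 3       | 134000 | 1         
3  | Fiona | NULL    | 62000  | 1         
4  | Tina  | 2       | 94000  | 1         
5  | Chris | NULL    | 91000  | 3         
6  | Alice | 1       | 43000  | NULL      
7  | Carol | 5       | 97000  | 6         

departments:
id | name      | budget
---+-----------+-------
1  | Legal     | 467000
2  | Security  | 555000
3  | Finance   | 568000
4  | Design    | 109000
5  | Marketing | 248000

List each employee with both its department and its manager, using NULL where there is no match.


Two LEFT JOINs from the same base table employees: one to departments via dept_id, one to employees itself via manager_id. Both are LEFT so every employee is preserved.
Match against departments:
  - employee 1 (Karen): dept_id=3 -> matches Finance
  - employee 2 (Eve): dept_id=3 -> matches Finance
  - employee 3 (Fiona): dept_id=NULL, no match -> kept with NULL
  - employee 4 (Tina): dept_id=2 -> matches Security
  - employee 5 (Chris): dept_id=NULL, no match -> kept with NULL
  - employee 6 (Alice): dept_id=1 -> matches Legal
  - employee 7 (Carol): dept_id=5 -> matches Marketing
Match against employees (self):
  - employee 1 (Karen): manager_id=NULL -> NULL
  - employee 2 (Eve): manager_id=1 -> Karen
  - employee 3 (Fiona): manager_id=1 -> Karen
  - employee 4 (Tina): manager_id=1 -> Karen
  - employee 5 (Chris): manager_id=3 -> Fiona
  - employee 6 (Alice): manager_id=NULL -> NULL
  - employee 7 (Carol): manager_id=6 -> Alice

SQL:
SELECT a.name, b.name AS department, c.name AS manager
FROM employees a
LEFT JOIN departments b ON a.dept_id = b.id
LEFT JOIN employees c ON a.manager_id = c.id

Result:
name  | department | manager
------+------------+--------
Karen | Finance    | NULL   
Eve   | Finance    | Karen  
Fiona | NULL       | Karen  
Tina  | Security   | Karen  
Chris | NULL       | Fiona  
Alice | Legal      | NULL   
Carol | Marketing  | Alice  


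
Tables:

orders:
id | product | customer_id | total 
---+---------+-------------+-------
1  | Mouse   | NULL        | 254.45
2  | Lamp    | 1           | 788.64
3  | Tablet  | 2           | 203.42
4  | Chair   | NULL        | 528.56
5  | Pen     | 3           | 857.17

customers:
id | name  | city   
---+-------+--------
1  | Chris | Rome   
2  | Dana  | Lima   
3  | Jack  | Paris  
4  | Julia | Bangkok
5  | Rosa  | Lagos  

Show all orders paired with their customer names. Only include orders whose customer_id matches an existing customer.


INNER JOIN keeps only orders rows whose customer_id matches an id in customers. Walk through each order:
  - order 1 (Mouse): customer_id=NULL, no match -> dropped
  - order 2 (Lamp): customer_id=1 -> matches Chris
  - order 3 (Tablet): customer_id=2 -> matches Dana
  - order 4 (Chair): customer_id=NULL, no match -> dropped
  - order 5 (Pen): customer_id=3 -> matches Jack
So 2 of 5 rows are dropped.

SQL:
SELECT a.product, b.name AS customer
FROM orders a
INNER JOIN customers b ON a.customer_id = b.id

Result:
product | customer
--------+---------
Lamp    | Chris   
Tablet  | Dana    
Pen     | Jack    


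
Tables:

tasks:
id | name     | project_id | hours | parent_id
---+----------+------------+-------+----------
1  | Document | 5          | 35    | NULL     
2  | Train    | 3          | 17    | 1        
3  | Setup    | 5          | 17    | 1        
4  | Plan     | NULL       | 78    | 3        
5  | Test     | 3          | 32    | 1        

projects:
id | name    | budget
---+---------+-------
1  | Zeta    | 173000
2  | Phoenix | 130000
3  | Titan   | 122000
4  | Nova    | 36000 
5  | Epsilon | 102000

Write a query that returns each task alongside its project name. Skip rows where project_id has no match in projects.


INNER JOIN keeps only tasks rows whose project_id matches an id in projects. Walk through each task:
  - task 1 (Document): project_id=5 -> matches Epsilon
  - task 2 (Train): project_id=3 -> matches Titan
  - task 3 (Setup): project_id=5 -> matches Epsilon
  - task 4 (Plan): project_id=NULL, no match -> dropped
  - task 5 (Test): project_id=3 -> matches Titan
So 1 of 5 rows is dropped.

SQL:
SELECT a.name, b.name AS project
FROM tasks a
INNER JOIN projects b ON a.project_id = b.id

Result:
name     | project
---------+--------
Document | Epsilon
Train    | Titan  
Setup    | Epsilon
Test     | Titan  


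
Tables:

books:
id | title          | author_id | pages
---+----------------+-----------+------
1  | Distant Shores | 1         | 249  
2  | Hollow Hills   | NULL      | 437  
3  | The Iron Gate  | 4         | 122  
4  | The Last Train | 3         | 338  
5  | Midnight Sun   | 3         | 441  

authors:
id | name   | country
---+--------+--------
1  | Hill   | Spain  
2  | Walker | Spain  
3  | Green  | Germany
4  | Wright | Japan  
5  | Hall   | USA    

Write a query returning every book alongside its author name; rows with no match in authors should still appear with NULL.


LEFT JOIN keeps every row from books (the left table); where author_id has no match in authors, the author columns become NULL. Walk through each book:
  - book 1 (Distant Shores): author_id=1 -> matches Hill
  - book 2 (Hollow Hills): author_id=NULL, no match -> kept with NULL
  - book 3 (The Iron Gate): author_id=4 -> matches Wright
  - book 4 (The Last Train): author_id=3 -> matches Green
  - book 5 (Midnight Sun): author_id=3 -> matches Green
All 5 rows appear; 1 has NULL author.

SQL:
SELECT a.title, b.name AS author
FROM books a
LEFT JOIN authors b ON a.author_id = b.id

Result:
title          | author
---------------+-------
Distant Shores | Hill  
Hollow Hills   | NULL  
The Iron Gate  | Wright
The Last Train | Green 
Midnight Sun   | Green 


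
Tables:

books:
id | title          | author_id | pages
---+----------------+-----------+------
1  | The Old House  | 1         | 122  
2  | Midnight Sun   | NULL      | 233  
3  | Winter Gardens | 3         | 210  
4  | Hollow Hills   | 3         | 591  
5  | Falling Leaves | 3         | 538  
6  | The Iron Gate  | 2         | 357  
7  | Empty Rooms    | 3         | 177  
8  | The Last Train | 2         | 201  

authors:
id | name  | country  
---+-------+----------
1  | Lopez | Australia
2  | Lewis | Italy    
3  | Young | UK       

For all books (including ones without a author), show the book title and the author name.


LEFT JOIN keeps every row from books (the left table); where author_id has no match in authors, the author columns become NULL. Walk through each book:
  - book 1 (The Old House): author_id=1 -> matches Lopez
  - book 2 (Midnight Sun): author_id=NULL, no match -> kept with NULL
  - book 3 (Winter Gardens): author_id=3 -> matches Young
  - book 4 (Hollow Hills): author_id=3 -> matches Young
  - book 5 (Falling Leaves): author_id=3 -> matches Young
  - book 6 (The Iron Gate): author_id=2 -> matches Lewis
  - book 7 (Empty Rooms): author_id=3 -> matches Young
  - book 8 (The Last Train): author_id=2 -> matches Lewis
All 8 rows appear; 1 has NULL author.

SQL:
SELECT a.title, b.name AS author
FROM books a
LEFT JOIN authors b ON a.author_id = b.id

Result:
title          | author
---------------+-------
The Old House  | Lopez 
Midnight Sun   | NULL  
Winter Gardens | Young 
Hollow Hills   | Young 
Falling Leaves | Young 
The Iron Gate  | Lewis 
Empty Rooms    | Young 
The Last Train | Lewis 
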